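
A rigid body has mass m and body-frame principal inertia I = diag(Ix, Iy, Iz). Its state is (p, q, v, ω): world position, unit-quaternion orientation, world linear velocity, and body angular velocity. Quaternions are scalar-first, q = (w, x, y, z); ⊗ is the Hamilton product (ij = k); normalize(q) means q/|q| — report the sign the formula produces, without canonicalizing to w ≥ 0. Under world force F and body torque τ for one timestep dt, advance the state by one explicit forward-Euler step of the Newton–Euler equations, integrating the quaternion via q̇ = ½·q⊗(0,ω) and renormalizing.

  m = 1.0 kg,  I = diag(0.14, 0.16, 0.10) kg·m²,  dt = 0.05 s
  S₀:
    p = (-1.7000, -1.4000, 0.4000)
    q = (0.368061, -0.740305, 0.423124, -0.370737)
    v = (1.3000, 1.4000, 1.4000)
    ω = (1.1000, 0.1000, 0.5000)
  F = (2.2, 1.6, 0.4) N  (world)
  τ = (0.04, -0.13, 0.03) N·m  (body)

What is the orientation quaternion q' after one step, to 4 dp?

2q̇ = q⊗(0,ω) = (0.9573916, 0.6535028, -0.0008521, -0.3554364)
q' = normalize(q + ½dt·q⊗(0,ω)) = (0.3918, -0.7236, 0.4229, -0.3794)

q' = (0.3918, -0.7236, 0.4229, -0.3794)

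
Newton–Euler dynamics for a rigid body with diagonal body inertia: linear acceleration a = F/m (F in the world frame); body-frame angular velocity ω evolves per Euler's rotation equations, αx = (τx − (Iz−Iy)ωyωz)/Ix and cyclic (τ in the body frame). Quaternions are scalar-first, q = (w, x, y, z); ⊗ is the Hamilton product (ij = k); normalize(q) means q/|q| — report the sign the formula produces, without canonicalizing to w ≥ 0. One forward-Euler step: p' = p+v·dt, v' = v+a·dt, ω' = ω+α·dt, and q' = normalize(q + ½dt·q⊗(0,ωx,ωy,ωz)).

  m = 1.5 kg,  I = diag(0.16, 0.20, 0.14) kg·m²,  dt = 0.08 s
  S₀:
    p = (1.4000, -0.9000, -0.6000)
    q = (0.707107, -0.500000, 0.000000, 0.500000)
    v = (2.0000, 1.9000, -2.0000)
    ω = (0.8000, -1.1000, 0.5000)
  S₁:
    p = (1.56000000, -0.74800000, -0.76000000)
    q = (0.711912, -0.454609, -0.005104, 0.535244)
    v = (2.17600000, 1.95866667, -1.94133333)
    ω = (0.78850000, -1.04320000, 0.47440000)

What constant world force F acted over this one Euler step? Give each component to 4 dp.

v₁ − v₀ = (0.17600000, 0.05866667, 0.05866667)
applied force F = (3.3000, 1.1000, 1.1000)

F = (3.3000, 1.1000, 1.1000)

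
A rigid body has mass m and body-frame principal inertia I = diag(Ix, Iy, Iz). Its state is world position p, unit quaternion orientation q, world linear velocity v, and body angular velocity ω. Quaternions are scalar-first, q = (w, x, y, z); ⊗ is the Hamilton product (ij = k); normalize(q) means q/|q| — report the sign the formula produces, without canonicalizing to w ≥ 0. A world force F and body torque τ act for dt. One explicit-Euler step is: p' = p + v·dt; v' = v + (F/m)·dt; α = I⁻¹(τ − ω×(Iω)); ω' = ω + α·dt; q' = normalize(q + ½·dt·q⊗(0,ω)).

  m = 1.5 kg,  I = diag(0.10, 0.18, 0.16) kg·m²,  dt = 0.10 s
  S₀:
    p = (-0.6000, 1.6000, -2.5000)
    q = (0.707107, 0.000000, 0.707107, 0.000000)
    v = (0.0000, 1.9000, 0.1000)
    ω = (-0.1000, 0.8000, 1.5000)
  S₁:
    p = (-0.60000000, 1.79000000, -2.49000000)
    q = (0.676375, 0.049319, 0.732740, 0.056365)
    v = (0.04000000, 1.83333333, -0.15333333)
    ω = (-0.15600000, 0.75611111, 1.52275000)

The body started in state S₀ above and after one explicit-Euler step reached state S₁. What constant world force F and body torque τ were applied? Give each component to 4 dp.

F = (0.6000, -1.0000, -3.8000)
τ = (-0.0800, -0.0700, 0.0300)

velocity change Δv = (0.04000000, -0.06666667, -0.25333333)
m·(v₁−v₀)/dt = (0.6000, -1.0000, -3.8000)
Δω = ω₁−ω₀ = (-0.05600000, -0.04388889, 0.02275000)
applied torque τ = (-0.0800, -0.0700, 0.0300)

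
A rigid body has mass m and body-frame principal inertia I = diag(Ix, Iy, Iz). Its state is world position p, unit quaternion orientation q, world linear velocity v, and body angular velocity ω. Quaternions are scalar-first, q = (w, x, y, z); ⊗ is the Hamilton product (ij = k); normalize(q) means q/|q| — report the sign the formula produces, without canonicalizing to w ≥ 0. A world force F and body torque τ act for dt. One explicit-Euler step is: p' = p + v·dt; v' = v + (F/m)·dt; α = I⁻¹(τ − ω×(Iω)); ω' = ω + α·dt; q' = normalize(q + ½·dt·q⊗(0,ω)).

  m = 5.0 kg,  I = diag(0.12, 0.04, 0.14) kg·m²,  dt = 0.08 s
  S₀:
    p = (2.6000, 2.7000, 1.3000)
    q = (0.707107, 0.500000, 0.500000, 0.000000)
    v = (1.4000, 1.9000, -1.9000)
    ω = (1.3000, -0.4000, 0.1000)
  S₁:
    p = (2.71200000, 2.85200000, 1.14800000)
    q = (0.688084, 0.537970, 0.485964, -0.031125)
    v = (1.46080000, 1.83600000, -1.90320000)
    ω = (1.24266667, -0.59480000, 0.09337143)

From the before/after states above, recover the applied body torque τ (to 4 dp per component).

rate change Δω = (-0.05733333, -0.19480000, -0.00662857)
applied torque τ = (-0.0900, -0.1000, 0.0300)

τ = (-0.0900, -0.1000, 0.0300)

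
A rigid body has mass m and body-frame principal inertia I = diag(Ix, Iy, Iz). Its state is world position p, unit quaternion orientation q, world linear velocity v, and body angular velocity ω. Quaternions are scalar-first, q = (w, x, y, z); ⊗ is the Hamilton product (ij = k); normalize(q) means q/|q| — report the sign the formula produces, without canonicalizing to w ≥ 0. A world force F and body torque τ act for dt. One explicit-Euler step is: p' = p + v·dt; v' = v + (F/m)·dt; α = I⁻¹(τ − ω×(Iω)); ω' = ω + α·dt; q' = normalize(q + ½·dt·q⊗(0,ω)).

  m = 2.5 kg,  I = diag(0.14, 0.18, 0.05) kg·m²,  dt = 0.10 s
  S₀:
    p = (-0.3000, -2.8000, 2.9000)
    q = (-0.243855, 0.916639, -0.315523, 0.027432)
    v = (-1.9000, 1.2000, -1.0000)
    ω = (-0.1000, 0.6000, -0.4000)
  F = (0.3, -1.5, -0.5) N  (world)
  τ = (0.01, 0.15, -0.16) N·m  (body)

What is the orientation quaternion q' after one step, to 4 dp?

q' = (-0.2291, 0.9227, -0.3044, 0.0582)

2q̇ = q⊗(0,ω) = (0.2919505, 0.1341355, 0.2175994, 0.6159731)
q + ½dt·q⊗(0,ω), renormalized = (-0.2291, 0.9227, -0.3044, 0.0582)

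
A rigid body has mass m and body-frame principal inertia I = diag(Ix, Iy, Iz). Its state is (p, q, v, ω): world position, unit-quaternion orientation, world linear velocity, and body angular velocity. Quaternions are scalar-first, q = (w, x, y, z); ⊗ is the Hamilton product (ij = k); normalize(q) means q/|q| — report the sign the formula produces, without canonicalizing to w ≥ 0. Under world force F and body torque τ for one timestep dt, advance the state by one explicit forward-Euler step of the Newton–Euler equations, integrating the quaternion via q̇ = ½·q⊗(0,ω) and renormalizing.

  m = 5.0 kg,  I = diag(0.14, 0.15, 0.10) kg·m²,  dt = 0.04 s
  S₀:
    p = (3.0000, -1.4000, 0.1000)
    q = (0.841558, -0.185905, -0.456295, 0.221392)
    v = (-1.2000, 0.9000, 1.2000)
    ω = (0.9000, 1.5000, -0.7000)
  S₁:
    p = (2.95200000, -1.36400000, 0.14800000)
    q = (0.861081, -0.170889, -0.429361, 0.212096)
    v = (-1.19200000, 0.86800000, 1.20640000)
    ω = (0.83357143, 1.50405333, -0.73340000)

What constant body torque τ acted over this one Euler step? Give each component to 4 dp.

rate change Δω = (-0.06642857, 0.00405333, -0.03340000)
precession coupling = (0.0525, -0.0252, 0.0135)
I·α + gyro = (-0.1800, -0.0100, -0.0700)

τ = (-0.1800, -0.0100, -0.0700)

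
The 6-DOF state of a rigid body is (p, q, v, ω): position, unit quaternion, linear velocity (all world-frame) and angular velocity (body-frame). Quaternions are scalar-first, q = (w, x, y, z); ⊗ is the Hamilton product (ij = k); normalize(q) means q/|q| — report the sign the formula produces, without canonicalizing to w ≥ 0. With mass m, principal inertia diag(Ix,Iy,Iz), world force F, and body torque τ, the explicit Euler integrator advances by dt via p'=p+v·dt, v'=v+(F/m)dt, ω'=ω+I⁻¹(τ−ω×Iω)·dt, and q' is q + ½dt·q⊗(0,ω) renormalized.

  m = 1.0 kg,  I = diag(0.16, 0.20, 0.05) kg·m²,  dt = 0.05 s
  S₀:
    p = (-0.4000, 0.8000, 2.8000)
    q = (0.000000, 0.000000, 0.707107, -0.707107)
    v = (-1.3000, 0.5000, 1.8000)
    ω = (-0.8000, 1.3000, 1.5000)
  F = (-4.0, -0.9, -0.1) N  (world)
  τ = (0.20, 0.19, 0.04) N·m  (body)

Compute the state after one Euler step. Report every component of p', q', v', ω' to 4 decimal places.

precession coupling ω×(Iω) = (-0.2925, -0.1320, -0.0416)
(τ − ω×Iω)/I = (3.0781, 1.6100, 1.6320)
new body rate ω' = (-0.6461, 1.3805, 1.5816)
Hamilton product q⊗(0,ω) = (0.1414214, 1.9798996, 0.5656856, 0.5656856)
q + ½dt·q⊗(0,ω), renormalized = (0.0035, 0.0494, 0.7202, -0.6920)
new position p' = (-0.4650, 0.8250, 2.8900)
v + (F/m)dt = (-1.5000, 0.4550, 1.7950)

p' = (-0.4650, 0.8250, 2.8900)
q' = (0.0035, 0.0494, 0.7202, -0.6920)
v' = (-1.5000, 0.4550, 1.7950)
ω' = (-0.6461, 1.3805, 1.5816)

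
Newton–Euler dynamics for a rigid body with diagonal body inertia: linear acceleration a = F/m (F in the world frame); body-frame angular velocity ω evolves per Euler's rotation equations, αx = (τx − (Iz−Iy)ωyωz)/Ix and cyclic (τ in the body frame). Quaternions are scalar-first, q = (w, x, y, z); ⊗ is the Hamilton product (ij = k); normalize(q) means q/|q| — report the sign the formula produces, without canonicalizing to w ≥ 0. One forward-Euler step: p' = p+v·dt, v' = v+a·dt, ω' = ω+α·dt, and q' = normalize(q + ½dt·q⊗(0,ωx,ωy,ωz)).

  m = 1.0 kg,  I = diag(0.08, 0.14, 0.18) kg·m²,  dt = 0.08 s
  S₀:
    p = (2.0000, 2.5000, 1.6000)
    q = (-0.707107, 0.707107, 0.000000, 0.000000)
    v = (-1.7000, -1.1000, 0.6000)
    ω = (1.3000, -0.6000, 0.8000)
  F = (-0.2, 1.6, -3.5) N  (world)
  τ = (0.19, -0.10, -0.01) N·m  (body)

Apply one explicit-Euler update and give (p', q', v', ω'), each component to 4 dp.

a = F/m = (-0.2000, 1.6000, -3.5000)
p' = p + v·dt = (1.8640, 2.4120, 1.6480)
new velocity v' = (-1.7160, -0.9720, 0.3200)
precession coupling ω×(Iω) = (-0.0192, -0.1040, -0.0468)
angular accel α = (2.6150, 0.0286, 0.2044)
ω' = ω + α·dt = (1.5092, -0.5977, 0.8164)
Hamilton product q⊗(0,ω) = (-0.9192391, -0.9192391, -0.1414214, -0.9899498)
q' = normalize(q + ½dt·q⊗(0,ω)) = (-0.7423, 0.6689, -0.0056, -0.0395)

p' = (1.8640, 2.4120, 1.6480)
q' = (-0.7423, 0.6689, -0.0056, -0.0395)
v' = (-1.7160, -0.9720, 0.3200)
ω' = (1.5092, -0.5977, 0.8164)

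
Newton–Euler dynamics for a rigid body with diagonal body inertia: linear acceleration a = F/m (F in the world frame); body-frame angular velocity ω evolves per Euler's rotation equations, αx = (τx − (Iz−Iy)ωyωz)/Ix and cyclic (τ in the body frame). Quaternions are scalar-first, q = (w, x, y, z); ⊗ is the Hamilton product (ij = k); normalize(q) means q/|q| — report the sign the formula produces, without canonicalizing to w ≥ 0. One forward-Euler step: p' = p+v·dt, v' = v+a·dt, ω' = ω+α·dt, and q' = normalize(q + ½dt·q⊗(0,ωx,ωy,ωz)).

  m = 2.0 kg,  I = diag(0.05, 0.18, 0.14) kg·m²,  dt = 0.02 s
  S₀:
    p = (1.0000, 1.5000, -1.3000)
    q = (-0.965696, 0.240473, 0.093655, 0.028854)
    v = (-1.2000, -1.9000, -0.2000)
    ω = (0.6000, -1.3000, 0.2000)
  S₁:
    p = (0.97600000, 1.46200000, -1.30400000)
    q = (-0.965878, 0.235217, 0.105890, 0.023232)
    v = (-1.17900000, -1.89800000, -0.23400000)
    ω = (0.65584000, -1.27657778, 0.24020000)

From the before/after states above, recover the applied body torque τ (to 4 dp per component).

Δω = ω₁−ω₀ = (0.05584000, 0.02342222, 0.04020000)
gyro term ω₀×Iω₀ = (0.0104, -0.0108, -0.1014)
applied torque τ = (0.1500, 0.2000, 0.1800)

τ = (0.1500, 0.2000, 0.1800)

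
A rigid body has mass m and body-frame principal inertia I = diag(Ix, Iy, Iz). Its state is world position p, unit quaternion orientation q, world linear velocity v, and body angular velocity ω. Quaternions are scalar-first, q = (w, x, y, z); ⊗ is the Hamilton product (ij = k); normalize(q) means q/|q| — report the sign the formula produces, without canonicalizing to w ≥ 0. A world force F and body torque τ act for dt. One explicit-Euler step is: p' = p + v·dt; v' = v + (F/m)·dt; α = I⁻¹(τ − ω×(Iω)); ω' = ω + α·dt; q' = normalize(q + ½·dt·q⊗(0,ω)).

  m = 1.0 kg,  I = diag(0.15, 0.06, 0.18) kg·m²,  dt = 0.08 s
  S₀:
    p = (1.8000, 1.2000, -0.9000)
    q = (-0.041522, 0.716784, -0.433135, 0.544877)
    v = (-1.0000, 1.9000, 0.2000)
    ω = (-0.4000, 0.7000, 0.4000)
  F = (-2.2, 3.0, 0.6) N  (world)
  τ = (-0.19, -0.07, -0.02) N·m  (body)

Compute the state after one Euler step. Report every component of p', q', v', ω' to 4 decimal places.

p' = p + v·dt = (1.7200, 1.3520, -0.8840)
new velocity v' = (-1.1760, 2.1400, 0.2480)
gyro term ω×Iω = (0.0336, 0.0048, 0.0252)
α = I⁻¹(τ − ω×Iω) = (-1.4907, -1.2467, -0.2511)
ω' = ω + α·dt = (-0.5193, 0.6003, 0.3799)
Hamilton product q⊗(0,ω) = (0.3719573, -0.5380591, -0.5337298, 0.3118860)
q' = normalize(q + ½dt·q⊗(0,ω)) = (-0.0266, 0.6948, -0.4542, 0.5570)

p' = (1.7200, 1.3520, -0.8840)
q' = (-0.0266, 0.6948, -0.4542, 0.5570)
v' = (-1.1760, 2.1400, 0.2480)
ω' = (-0.5193, 0.6003, 0.3799)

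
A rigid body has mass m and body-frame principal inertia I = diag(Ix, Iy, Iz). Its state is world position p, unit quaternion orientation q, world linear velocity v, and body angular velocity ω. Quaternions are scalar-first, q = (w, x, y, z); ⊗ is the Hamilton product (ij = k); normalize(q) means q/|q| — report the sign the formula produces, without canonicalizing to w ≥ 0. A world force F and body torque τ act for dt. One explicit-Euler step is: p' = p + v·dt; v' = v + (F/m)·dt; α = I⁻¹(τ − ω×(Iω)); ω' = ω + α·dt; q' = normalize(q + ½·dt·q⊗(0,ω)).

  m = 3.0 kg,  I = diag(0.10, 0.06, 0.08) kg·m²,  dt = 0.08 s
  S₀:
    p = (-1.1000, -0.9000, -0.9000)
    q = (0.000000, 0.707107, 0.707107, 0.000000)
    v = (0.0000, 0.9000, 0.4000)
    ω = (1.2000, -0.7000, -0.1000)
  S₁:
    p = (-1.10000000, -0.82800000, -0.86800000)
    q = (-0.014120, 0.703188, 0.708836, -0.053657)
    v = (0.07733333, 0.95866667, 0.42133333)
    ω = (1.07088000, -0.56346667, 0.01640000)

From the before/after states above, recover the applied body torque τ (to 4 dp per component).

τ = (-0.1600, 0.1000, 0.1500)

rate change Δω = (-0.12912000, 0.13653333, 0.11640000)
I·α + gyro = (-0.1600, 0.1000, 0.1500)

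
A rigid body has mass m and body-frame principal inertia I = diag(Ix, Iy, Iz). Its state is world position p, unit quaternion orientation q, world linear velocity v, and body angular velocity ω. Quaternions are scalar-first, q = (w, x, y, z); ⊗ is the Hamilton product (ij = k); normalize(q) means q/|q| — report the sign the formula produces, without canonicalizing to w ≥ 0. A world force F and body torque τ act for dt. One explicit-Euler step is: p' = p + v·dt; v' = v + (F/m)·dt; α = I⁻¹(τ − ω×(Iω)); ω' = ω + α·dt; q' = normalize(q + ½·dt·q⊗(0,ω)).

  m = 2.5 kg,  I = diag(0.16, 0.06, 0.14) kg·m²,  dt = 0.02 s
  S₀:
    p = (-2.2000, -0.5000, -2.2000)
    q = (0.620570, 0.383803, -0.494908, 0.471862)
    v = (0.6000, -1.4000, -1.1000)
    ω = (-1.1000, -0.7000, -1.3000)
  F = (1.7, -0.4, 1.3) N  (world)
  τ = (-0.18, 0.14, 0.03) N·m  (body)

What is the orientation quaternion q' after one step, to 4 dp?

2q̇ = q⊗(0,ω) = (0.6891683, 0.2910568, -0.4545033, -1.6198019)
q + ½dt·q⊗(0,ω), renormalized = (0.6274, 0.3866, -0.4994, 0.4556)

q' = (0.6274, 0.3866, -0.4994, 0.4556)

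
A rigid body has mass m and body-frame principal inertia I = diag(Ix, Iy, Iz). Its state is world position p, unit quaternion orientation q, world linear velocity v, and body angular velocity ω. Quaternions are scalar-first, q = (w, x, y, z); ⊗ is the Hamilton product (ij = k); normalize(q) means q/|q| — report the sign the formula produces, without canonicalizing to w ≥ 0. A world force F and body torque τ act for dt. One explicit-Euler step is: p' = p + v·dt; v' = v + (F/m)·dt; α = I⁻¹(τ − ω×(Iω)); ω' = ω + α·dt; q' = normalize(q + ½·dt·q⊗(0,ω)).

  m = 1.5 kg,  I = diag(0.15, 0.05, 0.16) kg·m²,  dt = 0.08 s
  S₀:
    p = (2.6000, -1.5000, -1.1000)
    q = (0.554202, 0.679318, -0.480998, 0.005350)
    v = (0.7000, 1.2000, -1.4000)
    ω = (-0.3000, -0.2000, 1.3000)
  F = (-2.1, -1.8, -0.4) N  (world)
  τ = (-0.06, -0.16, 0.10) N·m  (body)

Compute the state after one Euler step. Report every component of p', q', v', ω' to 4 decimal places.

p' = (2.6560, -1.4040, -1.2120)
q' = (0.5574, 0.6468, -0.5201, 0.0229)
v' = (0.5880, 1.1040, -1.4213)
ω' = (-0.3167, -0.4622, 1.3530)

ω×(Iω) gyroscopic = (-0.0286, 0.0039, -0.0060)
angular accel α = (-0.2093, -3.2780, 0.6625)
ω' = ω + α·dt = (-0.3167, -0.4622, 1.3530)
q⊗(0,ω) = (0.1006408, -0.7904880, -0.9955588, 0.4402996)
q + ½dt·q⊗(0,ω), renormalized = (0.5574, 0.6468, -0.5201, 0.0229)
new position p' = (2.6560, -1.4040, -1.2120)
new velocity v' = (0.5880, 1.1040, -1.4213)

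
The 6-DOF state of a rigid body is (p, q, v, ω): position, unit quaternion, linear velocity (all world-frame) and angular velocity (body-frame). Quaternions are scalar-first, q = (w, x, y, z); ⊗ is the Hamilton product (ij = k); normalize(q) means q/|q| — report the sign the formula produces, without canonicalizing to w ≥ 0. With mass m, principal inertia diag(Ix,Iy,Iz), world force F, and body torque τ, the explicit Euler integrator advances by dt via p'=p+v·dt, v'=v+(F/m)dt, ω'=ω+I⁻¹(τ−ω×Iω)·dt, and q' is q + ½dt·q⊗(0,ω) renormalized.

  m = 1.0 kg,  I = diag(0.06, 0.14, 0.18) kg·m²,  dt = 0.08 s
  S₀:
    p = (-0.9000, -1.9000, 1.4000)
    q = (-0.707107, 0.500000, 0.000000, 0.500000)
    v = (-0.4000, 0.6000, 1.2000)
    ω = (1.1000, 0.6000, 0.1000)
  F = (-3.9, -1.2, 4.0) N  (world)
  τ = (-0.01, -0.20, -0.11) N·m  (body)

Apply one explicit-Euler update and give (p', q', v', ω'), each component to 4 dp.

p' = (-0.9320, -1.8520, 1.4960)
q' = (-0.7302, 0.4563, 0.0030, 0.5085)
v' = (-0.7120, 0.5040, 1.5200)
ω' = (1.0835, 0.4933, 0.0276)

new position p' = (-0.9320, -1.8520, 1.4960)
new velocity v' = (-0.7120, 0.5040, 1.5200)
ω×(Iω) gyroscopic = (0.0024, -0.0132, 0.0528)
angular accel α = (-0.2067, -1.3343, -0.9044)
new body rate ω' = (1.0835, 0.4933, 0.0276)
2q̇ = q⊗(0,ω) = (-0.6000000, -1.0778177, 0.0757358, 0.2292893)
q + ½dt·q⊗(0,ω), renormalized = (-0.7302, 0.4563, 0.0030, 0.5085)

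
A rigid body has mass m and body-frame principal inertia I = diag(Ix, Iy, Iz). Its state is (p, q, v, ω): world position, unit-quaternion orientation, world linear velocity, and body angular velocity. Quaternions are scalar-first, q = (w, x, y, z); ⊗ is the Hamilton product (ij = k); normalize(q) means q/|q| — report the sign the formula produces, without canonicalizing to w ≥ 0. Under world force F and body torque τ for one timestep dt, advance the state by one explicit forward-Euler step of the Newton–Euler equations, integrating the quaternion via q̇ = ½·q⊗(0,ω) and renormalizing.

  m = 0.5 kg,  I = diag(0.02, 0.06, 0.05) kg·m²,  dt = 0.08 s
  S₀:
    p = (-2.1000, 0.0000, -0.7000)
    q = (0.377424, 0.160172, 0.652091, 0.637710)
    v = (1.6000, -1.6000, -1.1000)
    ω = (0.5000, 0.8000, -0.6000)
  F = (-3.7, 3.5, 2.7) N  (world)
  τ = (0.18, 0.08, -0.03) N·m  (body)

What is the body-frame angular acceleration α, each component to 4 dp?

precession coupling ω×(Iω) = (0.0048, 0.0090, 0.0160)
α = I⁻¹(τ − ω×Iω) = (8.7600, 1.1833, -0.9200)

α = (8.7600, 1.1833, -0.9200)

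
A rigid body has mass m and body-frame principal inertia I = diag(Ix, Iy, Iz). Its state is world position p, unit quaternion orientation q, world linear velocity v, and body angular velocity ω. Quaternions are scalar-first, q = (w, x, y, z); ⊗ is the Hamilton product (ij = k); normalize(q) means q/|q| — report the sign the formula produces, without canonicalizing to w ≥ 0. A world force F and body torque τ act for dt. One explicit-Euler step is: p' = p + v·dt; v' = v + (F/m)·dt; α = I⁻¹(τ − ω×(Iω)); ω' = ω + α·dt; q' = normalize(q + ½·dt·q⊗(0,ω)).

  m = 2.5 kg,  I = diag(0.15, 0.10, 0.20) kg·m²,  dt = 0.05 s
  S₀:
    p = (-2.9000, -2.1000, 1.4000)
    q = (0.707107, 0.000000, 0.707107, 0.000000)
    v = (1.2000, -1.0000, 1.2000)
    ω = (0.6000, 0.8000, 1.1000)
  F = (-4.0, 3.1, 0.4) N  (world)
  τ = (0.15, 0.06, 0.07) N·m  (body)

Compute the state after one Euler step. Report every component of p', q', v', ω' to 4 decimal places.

new position p' = (-2.8400, -2.1500, 1.4600)
new velocity v' = (1.1200, -0.9380, 1.2080)
angular accel α = (0.4133, 0.9300, 0.4700)
new body rate ω' = (0.6207, 0.8465, 1.1235)
Hamilton product q⊗(0,ω) = (-0.5656856, 1.2020819, 0.5656856, 0.3535535)
q + ½dt·q⊗(0,ω), renormalized = (0.6925, 0.0300, 0.7208, 0.0088)

p' = (-2.8400, -2.1500, 1.4600)
q' = (0.6925, 0.0300, 0.7208, 0.0088)
v' = (1.1200, -0.9380, 1.2080)
ω' = (0.6207, 0.8465, 1.1235)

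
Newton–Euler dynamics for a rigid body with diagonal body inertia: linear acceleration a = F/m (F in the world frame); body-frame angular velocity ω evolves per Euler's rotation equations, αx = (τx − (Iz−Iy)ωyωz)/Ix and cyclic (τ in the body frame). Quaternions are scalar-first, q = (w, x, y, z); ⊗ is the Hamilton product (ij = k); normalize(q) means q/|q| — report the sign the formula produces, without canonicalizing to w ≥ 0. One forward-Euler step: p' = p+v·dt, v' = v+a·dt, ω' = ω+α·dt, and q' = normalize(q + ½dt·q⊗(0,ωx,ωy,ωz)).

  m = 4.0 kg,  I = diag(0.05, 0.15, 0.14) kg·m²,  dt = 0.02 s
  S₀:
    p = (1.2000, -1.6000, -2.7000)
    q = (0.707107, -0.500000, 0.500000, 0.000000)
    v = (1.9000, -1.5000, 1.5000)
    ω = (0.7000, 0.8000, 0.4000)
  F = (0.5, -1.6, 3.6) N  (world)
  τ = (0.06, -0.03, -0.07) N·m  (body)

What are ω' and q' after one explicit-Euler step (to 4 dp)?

ω' = (0.7253, 0.7994, 0.3820)
q' = (0.7066, -0.4930, 0.5076, -0.0047)

α = I⁻¹(τ − ω×Iω) = (1.2640, -0.0320, -0.9000)
ω' = ω + α·dt = (0.7253, 0.7994, 0.3820)
q⊗(0,ω) = (-0.0500000, 0.6949749, 0.7656856, -0.4671572)
q + ½dt·q⊗(0,ω), renormalized = (0.7066, -0.4930, 0.5076, -0.0047)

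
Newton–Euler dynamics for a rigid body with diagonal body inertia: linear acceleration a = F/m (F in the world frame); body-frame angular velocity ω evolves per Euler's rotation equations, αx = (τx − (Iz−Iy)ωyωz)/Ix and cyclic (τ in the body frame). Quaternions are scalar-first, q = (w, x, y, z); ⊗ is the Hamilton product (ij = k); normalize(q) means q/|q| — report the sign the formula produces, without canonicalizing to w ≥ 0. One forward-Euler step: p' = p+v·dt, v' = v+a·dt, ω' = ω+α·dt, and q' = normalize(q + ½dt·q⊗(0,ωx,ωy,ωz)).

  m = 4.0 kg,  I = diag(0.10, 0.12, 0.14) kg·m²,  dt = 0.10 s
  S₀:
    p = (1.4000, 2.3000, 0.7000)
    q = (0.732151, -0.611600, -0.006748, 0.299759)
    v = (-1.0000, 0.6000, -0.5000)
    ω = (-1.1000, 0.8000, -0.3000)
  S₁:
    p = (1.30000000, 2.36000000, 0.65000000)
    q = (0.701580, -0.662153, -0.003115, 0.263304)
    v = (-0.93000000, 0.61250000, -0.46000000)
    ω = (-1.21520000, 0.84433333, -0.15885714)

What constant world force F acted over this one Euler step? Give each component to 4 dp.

F = (2.8000, 0.5000, 1.6000)

Δv = v₁−v₀ = (0.07000000, 0.01250000, 0.04000000)
applied force F = (2.8000, 0.5000, 1.6000)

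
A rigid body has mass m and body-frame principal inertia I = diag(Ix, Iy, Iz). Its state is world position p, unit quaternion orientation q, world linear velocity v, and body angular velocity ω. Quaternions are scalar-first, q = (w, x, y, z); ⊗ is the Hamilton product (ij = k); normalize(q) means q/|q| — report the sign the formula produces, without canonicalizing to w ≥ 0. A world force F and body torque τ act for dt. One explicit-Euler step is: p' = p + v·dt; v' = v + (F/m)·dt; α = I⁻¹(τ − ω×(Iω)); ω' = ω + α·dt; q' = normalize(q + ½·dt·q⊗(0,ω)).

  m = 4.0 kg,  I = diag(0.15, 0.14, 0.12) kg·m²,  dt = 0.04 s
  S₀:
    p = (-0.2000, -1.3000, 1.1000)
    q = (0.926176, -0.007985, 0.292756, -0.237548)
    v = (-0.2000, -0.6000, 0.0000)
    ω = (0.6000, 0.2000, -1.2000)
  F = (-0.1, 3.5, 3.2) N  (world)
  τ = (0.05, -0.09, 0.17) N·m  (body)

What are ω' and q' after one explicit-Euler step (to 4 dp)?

(τ − ω×Iω)/I = (0.3013, -0.4886, 1.4267)
new body rate ω' = (0.6121, 0.1805, -1.1429)
2q̇ = q⊗(0,ω) = (-0.3388178, 0.2519080, 0.0331244, -1.2886618)
updated quaternion q' = (0.9191, -0.0029, 0.2933, -0.2632)

ω' = (0.6121, 0.1805, -1.1429)
q' = (0.9191, -0.0029, 0.2933, -0.2632)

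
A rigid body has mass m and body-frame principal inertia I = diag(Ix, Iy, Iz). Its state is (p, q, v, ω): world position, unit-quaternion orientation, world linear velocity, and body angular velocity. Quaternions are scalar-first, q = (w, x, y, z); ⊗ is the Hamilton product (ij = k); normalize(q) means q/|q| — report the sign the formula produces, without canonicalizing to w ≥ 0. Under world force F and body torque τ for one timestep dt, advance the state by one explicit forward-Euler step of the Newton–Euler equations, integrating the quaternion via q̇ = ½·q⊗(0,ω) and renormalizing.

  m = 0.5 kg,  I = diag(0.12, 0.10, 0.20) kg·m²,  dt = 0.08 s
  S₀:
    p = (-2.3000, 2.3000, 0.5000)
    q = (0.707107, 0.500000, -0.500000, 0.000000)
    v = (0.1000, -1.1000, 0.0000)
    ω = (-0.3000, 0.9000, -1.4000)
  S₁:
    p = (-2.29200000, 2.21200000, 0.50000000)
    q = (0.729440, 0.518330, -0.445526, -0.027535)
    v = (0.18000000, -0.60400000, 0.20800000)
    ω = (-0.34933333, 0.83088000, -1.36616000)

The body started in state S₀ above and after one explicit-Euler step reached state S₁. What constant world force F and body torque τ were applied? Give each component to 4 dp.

velocity change Δv = (0.08000000, 0.49600000, 0.20800000)
m·(v₁−v₀)/dt = (0.5000, 3.1000, 1.3000)
rate change Δω = (-0.04933333, -0.06912000, 0.03384000)
gyro term ω₀×Iω₀ = (-0.1260, -0.0336, 0.0054)
applied torque τ = (-0.2000, -0.1200, 0.0900)

F = (0.5000, 3.1000, 1.3000)
τ = (-0.2000, -0.1200, 0.0900)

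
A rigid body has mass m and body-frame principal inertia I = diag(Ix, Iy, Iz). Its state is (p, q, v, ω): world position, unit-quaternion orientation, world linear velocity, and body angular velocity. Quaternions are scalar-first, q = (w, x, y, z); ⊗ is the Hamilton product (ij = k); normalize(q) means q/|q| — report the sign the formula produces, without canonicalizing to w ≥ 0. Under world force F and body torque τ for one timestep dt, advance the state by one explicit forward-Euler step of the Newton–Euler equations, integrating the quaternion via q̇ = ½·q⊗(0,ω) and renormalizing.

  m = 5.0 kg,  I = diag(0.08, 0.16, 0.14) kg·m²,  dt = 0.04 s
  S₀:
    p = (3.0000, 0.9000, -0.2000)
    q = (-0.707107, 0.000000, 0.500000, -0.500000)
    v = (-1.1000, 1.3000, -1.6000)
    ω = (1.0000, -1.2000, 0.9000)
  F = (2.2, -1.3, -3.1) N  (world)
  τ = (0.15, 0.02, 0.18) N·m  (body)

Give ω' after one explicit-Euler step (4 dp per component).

ω' = (1.0642, -1.1815, 0.9789)

ω×(Iω) gyroscopic = (0.0216, -0.0540, -0.0960)
(τ − ω×Iω)/I = (1.6050, 0.4625, 1.9714)
ω' = ω + α·dt = (1.0642, -1.1815, 0.9789)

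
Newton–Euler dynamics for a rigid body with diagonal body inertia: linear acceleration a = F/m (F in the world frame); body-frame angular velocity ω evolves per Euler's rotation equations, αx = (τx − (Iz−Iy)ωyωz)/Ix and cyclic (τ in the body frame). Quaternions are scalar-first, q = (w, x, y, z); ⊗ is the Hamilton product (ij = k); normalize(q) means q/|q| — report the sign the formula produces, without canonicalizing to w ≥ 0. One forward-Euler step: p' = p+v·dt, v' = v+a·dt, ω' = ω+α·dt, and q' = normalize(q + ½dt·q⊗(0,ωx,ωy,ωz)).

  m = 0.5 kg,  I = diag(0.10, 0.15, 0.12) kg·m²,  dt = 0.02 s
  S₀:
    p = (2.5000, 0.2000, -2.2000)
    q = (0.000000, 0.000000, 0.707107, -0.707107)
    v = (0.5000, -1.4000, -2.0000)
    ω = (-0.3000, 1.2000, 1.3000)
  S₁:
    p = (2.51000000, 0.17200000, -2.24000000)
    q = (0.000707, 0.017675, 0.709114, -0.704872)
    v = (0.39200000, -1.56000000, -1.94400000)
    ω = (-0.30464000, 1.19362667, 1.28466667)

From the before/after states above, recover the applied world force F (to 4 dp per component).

F = (-2.7000, -4.0000, 1.4000)

v₁ − v₀ = (-0.10800000, -0.16000000, 0.05600000)
m·(v₁−v₀)/dt = (-2.7000, -4.0000, 1.4000)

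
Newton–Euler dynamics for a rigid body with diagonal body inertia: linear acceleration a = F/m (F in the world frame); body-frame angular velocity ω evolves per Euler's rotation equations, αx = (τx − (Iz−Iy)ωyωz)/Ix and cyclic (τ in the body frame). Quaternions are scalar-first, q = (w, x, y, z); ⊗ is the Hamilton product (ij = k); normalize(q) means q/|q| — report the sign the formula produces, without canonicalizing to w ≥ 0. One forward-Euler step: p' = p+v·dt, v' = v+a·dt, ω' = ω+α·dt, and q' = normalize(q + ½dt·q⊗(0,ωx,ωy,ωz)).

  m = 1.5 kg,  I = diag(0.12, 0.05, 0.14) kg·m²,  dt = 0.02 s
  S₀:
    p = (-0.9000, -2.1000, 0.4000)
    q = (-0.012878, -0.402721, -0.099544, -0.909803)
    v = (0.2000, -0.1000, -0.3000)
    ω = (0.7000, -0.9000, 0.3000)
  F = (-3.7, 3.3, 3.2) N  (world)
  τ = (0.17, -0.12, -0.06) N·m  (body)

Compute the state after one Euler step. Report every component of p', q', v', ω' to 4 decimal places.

gyro term ω×Iω = (-0.0243, -0.0042, 0.0441)
(τ − ω×Iω)/I = (1.6192, -2.3160, -0.7436)
ω' = ω + α·dt = (0.7324, -0.9463, 0.2851)
Hamilton product q⊗(0,ω) = (0.4652560, -0.8577005, -0.5044556, 0.4282663)
updated quaternion q' = (-0.0082, -0.4113, -0.1046, -0.9055)
p' = p + v·dt = (-0.8960, -2.1020, 0.3940)
v + (F/m)dt = (0.1507, -0.0560, -0.2573)

p' = (-0.8960, -2.1020, 0.3940)
q' = (-0.0082, -0.4113, -0.1046, -0.9055)
v' = (0.1507, -0.0560, -0.2573)
ω' = (0.7324, -0.9463, 0.2851)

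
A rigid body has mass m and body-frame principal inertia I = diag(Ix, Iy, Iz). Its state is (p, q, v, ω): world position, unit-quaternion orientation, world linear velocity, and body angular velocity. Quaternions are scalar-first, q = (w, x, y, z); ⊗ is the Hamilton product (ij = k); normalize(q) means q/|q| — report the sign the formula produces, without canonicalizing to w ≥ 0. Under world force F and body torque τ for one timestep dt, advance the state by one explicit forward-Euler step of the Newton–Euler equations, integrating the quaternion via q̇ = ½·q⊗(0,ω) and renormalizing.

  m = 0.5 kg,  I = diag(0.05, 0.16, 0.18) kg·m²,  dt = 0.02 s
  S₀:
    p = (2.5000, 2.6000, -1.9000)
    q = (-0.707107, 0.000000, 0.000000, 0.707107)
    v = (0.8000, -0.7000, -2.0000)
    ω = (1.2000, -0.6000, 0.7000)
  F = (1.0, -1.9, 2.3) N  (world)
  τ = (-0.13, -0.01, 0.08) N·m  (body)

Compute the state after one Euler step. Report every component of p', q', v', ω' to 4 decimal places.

a = (2.0000, -3.8000, 4.6000)
p + v·dt = (2.5160, 2.5860, -1.9400)
v + (F/m)dt = (0.8400, -0.7760, -1.9080)
precession coupling ω×(Iω) = (-0.0084, -0.1092, -0.0792)
angular accel α = (-2.4320, 0.6200, 0.8844)
new body rate ω' = (1.1514, -0.5876, 0.7177)
q⊗(0,ω) = (-0.4949749, -0.4242642, 1.2727926, -0.4949749)
q' = normalize(q + ½dt·q⊗(0,ω)) = (-0.7120, -0.0042, 0.0127, 0.7021)

p' = (2.5160, 2.5860, -1.9400)
q' = (-0.7120, -0.0042, 0.0127, 0.7021)
v' = (0.8400, -0.7760, -1.9080)
ω' = (1.1514, -0.5876, 0.7177)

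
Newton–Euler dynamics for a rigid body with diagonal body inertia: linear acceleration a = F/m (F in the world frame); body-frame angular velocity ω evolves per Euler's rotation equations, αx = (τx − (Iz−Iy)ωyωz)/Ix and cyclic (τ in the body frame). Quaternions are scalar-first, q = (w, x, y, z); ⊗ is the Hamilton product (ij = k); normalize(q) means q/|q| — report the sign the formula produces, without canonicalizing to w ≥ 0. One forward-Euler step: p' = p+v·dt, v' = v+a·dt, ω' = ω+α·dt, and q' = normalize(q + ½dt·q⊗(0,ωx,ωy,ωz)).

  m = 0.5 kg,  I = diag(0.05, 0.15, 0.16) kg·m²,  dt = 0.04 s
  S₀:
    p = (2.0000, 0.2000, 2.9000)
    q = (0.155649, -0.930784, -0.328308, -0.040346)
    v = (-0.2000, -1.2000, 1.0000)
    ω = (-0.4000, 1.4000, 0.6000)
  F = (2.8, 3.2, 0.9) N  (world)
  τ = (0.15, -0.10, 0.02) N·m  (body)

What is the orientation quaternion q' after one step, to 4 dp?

q' = (0.1578, -0.9344, -0.3123, -0.0671)

q⊗(0,ω) = (0.1115252, -0.2027600, 0.7925174, -1.3410314)
q' = normalize(q + ½dt·q⊗(0,ω)) = (0.1578, -0.9344, -0.3123, -0.0671)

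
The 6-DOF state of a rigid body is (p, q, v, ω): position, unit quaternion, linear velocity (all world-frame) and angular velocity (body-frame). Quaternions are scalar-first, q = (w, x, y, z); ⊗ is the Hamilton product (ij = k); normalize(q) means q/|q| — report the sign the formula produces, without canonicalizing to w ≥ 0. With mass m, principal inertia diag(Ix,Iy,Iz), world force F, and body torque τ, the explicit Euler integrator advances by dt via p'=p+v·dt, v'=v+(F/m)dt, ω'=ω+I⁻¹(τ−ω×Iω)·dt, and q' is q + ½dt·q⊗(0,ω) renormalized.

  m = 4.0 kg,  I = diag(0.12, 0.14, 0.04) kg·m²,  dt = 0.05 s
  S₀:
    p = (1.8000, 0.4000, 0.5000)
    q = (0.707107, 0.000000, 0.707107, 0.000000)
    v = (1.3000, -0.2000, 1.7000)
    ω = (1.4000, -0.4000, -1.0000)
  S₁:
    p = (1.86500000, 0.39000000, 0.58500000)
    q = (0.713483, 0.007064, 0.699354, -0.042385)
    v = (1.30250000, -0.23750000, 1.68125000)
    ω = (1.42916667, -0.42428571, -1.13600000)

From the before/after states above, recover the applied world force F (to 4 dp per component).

F = (0.2000, -3.0000, -1.5000)

velocity change Δv = (0.00250000, -0.03750000, -0.01875000)
m·(v₁−v₀)/dt = (0.2000, -3.0000, -1.5000)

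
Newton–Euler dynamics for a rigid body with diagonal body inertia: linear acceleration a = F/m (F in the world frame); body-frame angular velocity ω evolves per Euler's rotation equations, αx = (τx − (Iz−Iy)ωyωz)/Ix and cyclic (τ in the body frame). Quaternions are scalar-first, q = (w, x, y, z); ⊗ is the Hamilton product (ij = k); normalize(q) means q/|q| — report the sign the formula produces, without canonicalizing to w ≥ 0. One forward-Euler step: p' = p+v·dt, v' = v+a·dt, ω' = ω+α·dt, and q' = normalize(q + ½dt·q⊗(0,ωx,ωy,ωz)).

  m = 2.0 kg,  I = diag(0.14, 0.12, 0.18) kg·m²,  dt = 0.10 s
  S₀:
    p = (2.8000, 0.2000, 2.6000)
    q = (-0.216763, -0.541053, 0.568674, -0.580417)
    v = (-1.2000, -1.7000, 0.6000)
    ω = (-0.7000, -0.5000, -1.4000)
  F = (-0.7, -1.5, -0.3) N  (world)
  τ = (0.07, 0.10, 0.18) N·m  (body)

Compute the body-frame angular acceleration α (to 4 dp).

α = (0.2000, 1.1600, 1.0389)

precession coupling ω×(Iω) = (0.0420, -0.0392, -0.0070)
angular accel α = (0.2000, 1.1600, 1.0389)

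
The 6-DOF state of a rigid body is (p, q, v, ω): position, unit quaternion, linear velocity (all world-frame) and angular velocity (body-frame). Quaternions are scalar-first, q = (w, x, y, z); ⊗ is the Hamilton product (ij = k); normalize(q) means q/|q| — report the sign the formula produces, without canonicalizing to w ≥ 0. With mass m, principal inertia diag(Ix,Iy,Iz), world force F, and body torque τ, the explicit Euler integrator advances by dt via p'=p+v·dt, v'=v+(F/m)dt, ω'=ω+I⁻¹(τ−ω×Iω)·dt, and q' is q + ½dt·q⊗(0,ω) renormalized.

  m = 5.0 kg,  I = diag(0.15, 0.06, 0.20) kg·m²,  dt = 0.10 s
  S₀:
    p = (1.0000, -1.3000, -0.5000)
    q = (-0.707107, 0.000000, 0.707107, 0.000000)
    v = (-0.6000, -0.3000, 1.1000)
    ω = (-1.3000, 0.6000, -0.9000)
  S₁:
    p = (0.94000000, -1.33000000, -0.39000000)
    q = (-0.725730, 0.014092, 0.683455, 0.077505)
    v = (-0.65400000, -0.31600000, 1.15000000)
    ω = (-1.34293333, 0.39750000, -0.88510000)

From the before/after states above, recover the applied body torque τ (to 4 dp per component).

τ = (-0.1400, -0.1800, 0.1000)

rate change Δω = (-0.04293333, -0.20250000, 0.01490000)
ω₀×(Iω₀) = (-0.0756, -0.0585, 0.0702)
I·α + gyro = (-0.1400, -0.1800, 0.1000)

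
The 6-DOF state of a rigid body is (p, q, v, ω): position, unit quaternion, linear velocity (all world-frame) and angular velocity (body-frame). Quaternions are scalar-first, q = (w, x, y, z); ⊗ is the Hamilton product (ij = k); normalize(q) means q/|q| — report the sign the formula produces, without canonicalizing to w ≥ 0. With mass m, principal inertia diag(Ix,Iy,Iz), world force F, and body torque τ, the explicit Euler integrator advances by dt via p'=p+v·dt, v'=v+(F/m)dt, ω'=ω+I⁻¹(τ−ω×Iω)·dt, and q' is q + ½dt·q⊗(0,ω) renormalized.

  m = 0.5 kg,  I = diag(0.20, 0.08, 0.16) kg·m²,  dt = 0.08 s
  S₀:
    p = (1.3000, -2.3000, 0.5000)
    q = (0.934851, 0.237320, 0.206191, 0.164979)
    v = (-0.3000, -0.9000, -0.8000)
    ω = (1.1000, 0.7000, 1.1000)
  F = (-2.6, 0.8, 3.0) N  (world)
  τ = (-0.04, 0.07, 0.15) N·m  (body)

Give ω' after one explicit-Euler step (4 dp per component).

precession coupling ω×(Iω) = (0.0616, 0.0484, -0.0924)
(τ − ω×Iω)/I = (-0.5080, 0.2700, 1.5150)
ω' = ω + α·dt = (1.0594, 0.7216, 1.2212)

ω' = (1.0594, 0.7216, 1.2212)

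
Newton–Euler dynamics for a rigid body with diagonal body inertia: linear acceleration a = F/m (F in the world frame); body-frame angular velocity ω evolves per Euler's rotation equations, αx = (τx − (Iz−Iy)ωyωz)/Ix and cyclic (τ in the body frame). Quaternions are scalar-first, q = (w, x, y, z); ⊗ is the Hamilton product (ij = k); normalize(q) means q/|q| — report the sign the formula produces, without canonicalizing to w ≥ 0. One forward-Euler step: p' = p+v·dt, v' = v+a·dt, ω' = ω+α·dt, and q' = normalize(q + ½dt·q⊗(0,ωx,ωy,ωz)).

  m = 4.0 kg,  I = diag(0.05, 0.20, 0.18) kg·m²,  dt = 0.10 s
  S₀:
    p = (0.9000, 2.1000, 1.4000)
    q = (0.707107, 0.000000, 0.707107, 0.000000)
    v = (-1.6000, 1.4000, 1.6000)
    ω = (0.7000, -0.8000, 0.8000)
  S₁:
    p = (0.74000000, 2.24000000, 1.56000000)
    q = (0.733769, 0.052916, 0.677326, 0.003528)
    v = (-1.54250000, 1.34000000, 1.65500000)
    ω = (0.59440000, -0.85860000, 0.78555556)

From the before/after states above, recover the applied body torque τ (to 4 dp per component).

τ = (-0.0400, -0.1900, -0.1100)

ω₁ − ω₀ = (-0.10560000, -0.05860000, -0.01444444)
I·α + gyro = (-0.0400, -0.1900, -0.1100)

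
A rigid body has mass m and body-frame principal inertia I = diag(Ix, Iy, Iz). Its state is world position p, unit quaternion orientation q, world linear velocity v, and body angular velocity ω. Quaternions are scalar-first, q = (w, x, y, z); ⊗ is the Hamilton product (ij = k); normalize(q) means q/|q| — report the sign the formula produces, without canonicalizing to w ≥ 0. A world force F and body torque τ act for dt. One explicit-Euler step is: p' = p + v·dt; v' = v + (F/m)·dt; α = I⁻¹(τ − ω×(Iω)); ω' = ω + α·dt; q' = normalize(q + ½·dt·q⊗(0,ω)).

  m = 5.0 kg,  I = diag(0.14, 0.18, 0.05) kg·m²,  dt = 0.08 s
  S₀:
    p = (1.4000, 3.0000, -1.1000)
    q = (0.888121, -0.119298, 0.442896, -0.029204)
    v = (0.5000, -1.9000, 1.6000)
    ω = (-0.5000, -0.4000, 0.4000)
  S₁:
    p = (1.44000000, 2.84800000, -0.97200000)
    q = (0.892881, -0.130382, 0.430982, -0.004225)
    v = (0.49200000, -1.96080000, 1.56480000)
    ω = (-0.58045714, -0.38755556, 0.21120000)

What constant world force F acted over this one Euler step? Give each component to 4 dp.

F = (-0.5000, -3.8000, -2.2000)

v₁ − v₀ = (-0.00800000, -0.06080000, -0.03520000)
applied force F = (-0.5000, -3.8000, -2.2000)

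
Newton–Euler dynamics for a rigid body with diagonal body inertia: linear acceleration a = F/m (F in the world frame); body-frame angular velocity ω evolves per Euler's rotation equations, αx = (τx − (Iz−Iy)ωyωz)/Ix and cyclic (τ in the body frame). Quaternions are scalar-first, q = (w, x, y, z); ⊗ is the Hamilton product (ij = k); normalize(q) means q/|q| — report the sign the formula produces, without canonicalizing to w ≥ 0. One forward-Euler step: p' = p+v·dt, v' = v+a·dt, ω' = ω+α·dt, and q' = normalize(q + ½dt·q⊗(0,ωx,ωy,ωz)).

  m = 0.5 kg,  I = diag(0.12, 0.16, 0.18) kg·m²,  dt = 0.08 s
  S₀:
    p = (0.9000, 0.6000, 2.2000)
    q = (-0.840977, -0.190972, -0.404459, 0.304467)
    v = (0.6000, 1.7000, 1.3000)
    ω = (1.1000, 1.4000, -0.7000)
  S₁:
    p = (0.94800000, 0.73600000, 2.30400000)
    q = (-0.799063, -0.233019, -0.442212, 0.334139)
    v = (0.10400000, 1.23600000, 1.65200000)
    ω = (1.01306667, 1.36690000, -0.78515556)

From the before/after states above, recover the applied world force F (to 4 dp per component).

v₁ − v₀ = (-0.49600000, -0.46400000, 0.35200000)
F = m·Δv/dt = (-3.1000, -2.9000, 2.2000)

F = (-3.1000, -2.9000, 2.2000)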